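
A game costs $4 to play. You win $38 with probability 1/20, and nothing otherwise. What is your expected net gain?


E[gain] = (38-4)×1/20 + (-4)×19/20
= 17/10 - 19/5 = -21/10

Expected net gain = $-21/10 ≈ $-2.10


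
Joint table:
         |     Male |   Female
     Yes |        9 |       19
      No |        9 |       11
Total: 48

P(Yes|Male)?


P(Yes|Male) = 9/(9+9) = 9/18 = 1/2

P = 1/2 ≈ 50.00%


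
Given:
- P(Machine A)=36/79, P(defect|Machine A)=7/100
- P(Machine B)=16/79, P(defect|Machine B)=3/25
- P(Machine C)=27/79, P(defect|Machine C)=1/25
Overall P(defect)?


P(B) = Σ P(B|Aᵢ)×P(Aᵢ)
  7/100×36/79 = 63/1975
  3/25×16/79 = 48/1975
  1/25×27/79 = 27/1975
Sum = 138/1975

P(defect) = 138/1975 ≈ 6.99%


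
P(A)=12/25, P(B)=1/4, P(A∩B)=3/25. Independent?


P(A)×P(B) = 3/25
P(A∩B) = 3/25
Equal ✓ → Independent

Yes, independent


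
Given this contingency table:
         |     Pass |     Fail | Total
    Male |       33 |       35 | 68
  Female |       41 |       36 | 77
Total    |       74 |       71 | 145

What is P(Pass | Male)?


P(Pass | Male) = 33/(33+35) = 33/68

P(Pass|Male) = 33/68 ≈ 48.53%


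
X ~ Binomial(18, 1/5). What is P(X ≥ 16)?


P(X ≥ 16) = Σ P(X=i) for i=16..18
P(X=16) = 2448/3814697265625
P(X=17) = 72/3814697265625
P(X=18) = 1/3814697265625
Sum = 2521/3814697265625

P(X ≥ 16) = 2521/3814697265625 ≈ 0.00%


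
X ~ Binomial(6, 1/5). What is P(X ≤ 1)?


P(X ≤ 1) = Σ P(X=i) for i=0..1
P(X=0) = 4096/15625
P(X=1) = 6144/15625
Sum = 2048/3125

P(X ≤ 1) = 2048/3125 ≈ 65.54%


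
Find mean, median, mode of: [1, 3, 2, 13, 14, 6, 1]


Sorted: [1, 1, 2, 3, 6, 13, 14]
Mean = 40/7
Median = 3
Freq: {1: 2, 3: 1, 2: 1, 13: 1, 14: 1, 6: 1}
Mode: [1]

Mean=40/7, Median=3, Mode=1


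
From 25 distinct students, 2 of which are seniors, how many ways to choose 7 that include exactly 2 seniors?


Choose 2 of the 2 seniors and 5 of the other 23 students:
C(2,2)×C(23,5) = 1×33649 = 33649

33649


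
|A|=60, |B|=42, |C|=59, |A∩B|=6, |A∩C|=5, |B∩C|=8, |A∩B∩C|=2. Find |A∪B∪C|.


|A∪B∪C| = 60+42+59-6-5-8+2 = 144

|A∪B∪C| = 144


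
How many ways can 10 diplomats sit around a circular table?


Circular arrangements of 10 distinct objects: fix one position to break rotational symmetry.
(n-1)! = 9! = 362880

362880


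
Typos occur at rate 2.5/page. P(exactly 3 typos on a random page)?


Poisson(λ=2.5): P(X=3) = e^(-λ)×λ^k/k!
= e^(-2.5) × 2.5^3 / 3!
≈ 0.08208499862 × 15.625 / 6 ≈ 0.213763

P(X=3) ≈ 0.213763 ≈ 21.38%


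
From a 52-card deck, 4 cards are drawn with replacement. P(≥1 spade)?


P(not a spade) = 39/52 = 3/4
P(none in 4 draws) = (3/4)^4 = 81/256
P(≥1 spade) = 1 - 81/256 = 175/256

P = 175/256 ≈ 68.36%


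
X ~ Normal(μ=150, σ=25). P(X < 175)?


z = (175-150)/25 = 1.0
P(Z < 1.0) = 0.8413

P(X < 175) ≈ 0.8413


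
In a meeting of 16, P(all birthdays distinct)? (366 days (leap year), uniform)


P(all different) = Π(366-i)/366 for i=0..15
= (366/366)×(365/366)×...×(351/366)
= 0.717059

P ≈ 0.7171 ≈ 71.71%


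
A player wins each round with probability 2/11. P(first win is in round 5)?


Geometric: P(X=5) = (1-p)^(k-1)×p = (9/11)^4×2/11 = 13122/161051

P(X=5) = 13122/161051 ≈ 8.15%


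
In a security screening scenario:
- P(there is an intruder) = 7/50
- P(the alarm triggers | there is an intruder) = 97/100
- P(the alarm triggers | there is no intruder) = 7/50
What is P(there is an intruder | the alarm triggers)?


Using Bayes' theorem:
P(A|B) = P(B|A)·P(A) / P(B)

P(the alarm triggers) = 97/100 × 7/50 + 7/50 × 43/50
= 679/5000 + 301/2500 = 1281/5000

P(there is an intruder|the alarm triggers) = (679/5000) / (1281/5000) = 97/183

P(there is an intruder|the alarm triggers) = 97/183 ≈ 53.01%


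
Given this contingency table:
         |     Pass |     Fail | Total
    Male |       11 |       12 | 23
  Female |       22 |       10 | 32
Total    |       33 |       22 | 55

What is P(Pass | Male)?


P(Pass | Male) = 11/(11+12) = 11/23

P(Pass|Male) = 11/23 ≈ 47.83%


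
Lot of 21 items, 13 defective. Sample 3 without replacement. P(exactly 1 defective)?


Hypergeometric: C(13,1)×C(8,2)/C(21,3)
= 13×28/1330 = 26/95

P(X=1) = 26/95 ≈ 27.37%


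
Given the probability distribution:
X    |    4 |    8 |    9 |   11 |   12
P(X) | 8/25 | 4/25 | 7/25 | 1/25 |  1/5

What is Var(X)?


E[X] = 198/25
E[X²] = 1792/25
Var(X) = E[X²] - (E[X])² = 1792/25 - 39204/625 = 5596/625

Var(X) = 5596/625 ≈ 8.9536


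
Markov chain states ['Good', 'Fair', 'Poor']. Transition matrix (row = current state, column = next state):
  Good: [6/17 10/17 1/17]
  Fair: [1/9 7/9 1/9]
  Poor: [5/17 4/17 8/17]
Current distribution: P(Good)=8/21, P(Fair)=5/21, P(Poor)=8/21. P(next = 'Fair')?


P(next=Fair) = Σᵢ P(now=i)×P(i→Fair)
= 8/21×10/17 + 5/21×7/9 + 8/21×4/17
= 80/357 + 5/27 + 32/357 = 229/459

P = 229/459 ≈ 0.4989


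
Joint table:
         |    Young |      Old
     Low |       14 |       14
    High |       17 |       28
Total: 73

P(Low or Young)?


P(Low∨Young) = P(Low) + P(Young) - P(Low∧Young)
= (28 + 31 - 14)/73 = 45/73

P = 45/73 ≈ 61.64%


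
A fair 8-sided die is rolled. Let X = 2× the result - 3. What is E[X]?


E[die] = (1+8)/2 = 9/2
E[X] = 2×9/2 - 3 = 6

E[X] = 6


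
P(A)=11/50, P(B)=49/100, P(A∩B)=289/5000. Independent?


P(A)×P(B) = 539/5000
P(A∩B) = 289/5000
Not equal → NOT independent

No, not independent


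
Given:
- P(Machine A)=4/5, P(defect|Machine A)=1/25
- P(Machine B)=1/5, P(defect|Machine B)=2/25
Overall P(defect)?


P(B) = Σ P(B|Aᵢ)×P(Aᵢ)
  1/25×4/5 = 4/125
  2/25×1/5 = 2/125
Sum = 6/125

P(defect) = 6/125 ≈ 4.80%


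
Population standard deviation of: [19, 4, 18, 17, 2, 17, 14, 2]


Mean = 93/8
  (19-93/8)²=3481/64
  (4-93/8)²=3721/64
  (18-93/8)²=2601/64
  (17-93/8)²=1849/64
  (2-93/8)²=5929/64
  (17-93/8)²=1849/64
  (14-93/8)²=361/64
  (2-93/8)²=5929/64
Σ(x-μ)² = 3215/8
σ² = (3215/8)/8 = 3215/64

σ = √(3215/64) ≈ 7.0876


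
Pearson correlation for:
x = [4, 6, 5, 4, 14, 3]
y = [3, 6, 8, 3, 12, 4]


n=6, Σx=36, Σy=36, Σxy=280, Σx²=298, Σy²=278
r = (6×280 - 36×36)/√((6×298 - 36²)(6×278 - 36²))
= 384/√(492×372) = 384/√183024 ≈ 384/427.8130 ≈ 0.8976

r ≈ 0.8976


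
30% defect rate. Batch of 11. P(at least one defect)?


P(all good) = (7/10)^11 = 1977326743/100000000000
P(≥1 defect) = 98022673257/100000000000

P = 98022673257/100000000000 ≈ 98.02%


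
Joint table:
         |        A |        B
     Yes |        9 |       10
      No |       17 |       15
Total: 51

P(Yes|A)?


P(Yes|A) = 9/(9+17) = 9/26

P = 9/26 ≈ 34.62%


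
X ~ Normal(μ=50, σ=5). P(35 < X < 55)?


z₁=(35-50)/5=-3.0, z₂=(55-50)/5=1.0
P = Φ(1.0) - Φ(-3.0) = 0.841345 - 0.001350 = 0.839995 ≈ 0.8400

P(35 < X < 55) ≈ 0.8400


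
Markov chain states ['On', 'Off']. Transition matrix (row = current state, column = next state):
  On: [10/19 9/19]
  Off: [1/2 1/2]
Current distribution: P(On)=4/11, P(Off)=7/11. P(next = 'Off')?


P(next=Off) = Σᵢ P(now=i)×P(i→Off)
= 4/11×9/19 + 7/11×1/2
= 36/209 + 7/22 = 205/418

P = 205/418 ≈ 0.4904


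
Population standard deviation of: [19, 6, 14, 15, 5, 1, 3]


Mean = 63/7 = 9
  (19-9)²=100
  (6-9)²=9
  (14-9)²=25
  (15-9)²=36
  (5-9)²=16
  (1-9)²=64
  (3-9)²=36
Σ(x-μ)² = 286
σ² = 286/7

σ = √(286/7) ≈ 6.3920


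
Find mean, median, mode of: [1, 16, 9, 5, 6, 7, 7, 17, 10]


Sorted: [1, 5, 6, 7, 7, 9, 10, 16, 17]
Mean = 78/9 = 26/3
Median = 7
Freq: {1: 1, 16: 1, 9: 1, 5: 1, 6: 1, 7: 2, 17: 1, 10: 1}
Mode: [7]

Mean=26/3, Median=7, Mode=7


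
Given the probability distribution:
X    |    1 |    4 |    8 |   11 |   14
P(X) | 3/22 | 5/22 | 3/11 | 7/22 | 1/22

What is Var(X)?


E[X] = 81/11
E[X²] = 755/11
Var(X) = E[X²] - (E[X])² = 755/11 - 6561/121 = 1744/121

Var(X) = 1744/121 ≈ 14.4132


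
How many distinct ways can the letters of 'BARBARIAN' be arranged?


Letters: 9, freq: {'B': 2, 'A': 3, 'R': 2, 'I': 1, 'N': 1}
9!/(2!×3!×2!×1!×1!) = 362880/24 = 15120

15120


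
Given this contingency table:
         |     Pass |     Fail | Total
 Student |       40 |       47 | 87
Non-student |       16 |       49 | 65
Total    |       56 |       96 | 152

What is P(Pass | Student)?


P(Pass | Student) = 40/(40+47) = 40/87

P(Pass|Student) = 40/87 ≈ 45.98%


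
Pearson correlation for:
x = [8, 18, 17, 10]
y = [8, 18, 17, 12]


n=4, Σx=53, Σy=55, Σxy=797, Σx²=777, Σy²=821
r = (4×797 - 53×55)/√((4×777 - 53²)(4×821 - 55²))
= 273/√(299×259) = 273/√77441 ≈ 273/278.2822 ≈ 0.9810

r ≈ 0.9810


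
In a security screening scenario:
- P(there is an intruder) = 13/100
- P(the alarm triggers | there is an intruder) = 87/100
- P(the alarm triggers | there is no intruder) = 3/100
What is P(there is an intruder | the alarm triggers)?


Using Bayes' theorem:
P(A|B) = P(B|A)·P(A) / P(B)

P(the alarm triggers) = 87/100 × 13/100 + 3/100 × 87/100
= 1131/10000 + 261/10000 = 87/625

P(there is an intruder|the alarm triggers) = (1131/10000) / (87/625) = 13/16

P(there is an intruder|the alarm triggers) = 13/16 ≈ 81.25%


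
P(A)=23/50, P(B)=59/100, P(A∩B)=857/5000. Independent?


P(A)×P(B) = 1357/5000
P(A∩B) = 857/5000
Not equal → NOT independent

No, not independent


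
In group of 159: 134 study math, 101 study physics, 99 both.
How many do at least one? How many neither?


|A∪B| = 134+101-99 = 136
Neither = 159-136 = 23

At least one: 136; Neither: 23


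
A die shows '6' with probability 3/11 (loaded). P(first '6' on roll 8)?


Geometric: P(X=8) = (1-p)^(k-1)×p = (8/11)^7×3/11 = 6291456/214358881

P(X=8) = 6291456/214358881 ≈ 2.94%


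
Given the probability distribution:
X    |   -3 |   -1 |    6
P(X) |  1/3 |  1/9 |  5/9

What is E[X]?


E[X] = Σ x·P(X=x)
= (-3)×(1/3) + (-1)×(1/9) + (6)×(5/9)
= 20/9

E[X] = 20/9


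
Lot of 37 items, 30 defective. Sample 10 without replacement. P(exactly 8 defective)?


Hypergeometric: C(30,8)×C(7,2)/C(37,10)
= 5852925×21/348330136 = 605475/1715912

P(X=8) = 605475/1715912 ≈ 35.29%


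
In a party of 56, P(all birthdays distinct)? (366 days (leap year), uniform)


P(all different) = Π(366-i)/366 for i=0..55
= (366/366)×(365/366)×...×(311/366)
= 0.011818

P ≈ 0.0118 ≈ 1.18%


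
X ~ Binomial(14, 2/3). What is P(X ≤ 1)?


P(X ≤ 1) = Σ P(X=i) for i=0..1
P(X=0) = 1/4782969
P(X=1) = 28/4782969
Sum = 29/4782969

P(X ≤ 1) = 29/4782969 ≈ 0.00%


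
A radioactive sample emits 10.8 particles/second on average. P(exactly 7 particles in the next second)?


Poisson(λ=10.8): P(X=7) = e^(-λ)×λ^k/k!
= e^(-10.8) × 10.8^7 / 7!
≈ 2.039950341e-05 × 17138242.6878 / 5040 ≈ 0.069367

P(X=7) ≈ 0.069367 ≈ 6.94%


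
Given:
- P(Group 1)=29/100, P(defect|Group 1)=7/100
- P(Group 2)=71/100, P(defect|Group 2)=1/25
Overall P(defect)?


P(B) = Σ P(B|Aᵢ)×P(Aᵢ)
  7/100×29/100 = 203/10000
  1/25×71/100 = 71/2500
Sum = 487/10000

P(defect) = 487/10000 ≈ 4.87%


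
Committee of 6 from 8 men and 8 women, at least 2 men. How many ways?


Count by #men:
  2M,4W: C(8,2)×C(8,4)=1960
  3M,3W: C(8,3)×C(8,3)=3136
  4M,2W: C(8,4)×C(8,2)=1960
  5M,1W: C(8,5)×C(8,1)=448
  6M,0W: C(8,6)×C(8,0)=28
Total = 7532

7532


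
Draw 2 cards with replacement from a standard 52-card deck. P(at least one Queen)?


P(not a Queen) = 48/52 = 12/13
P(none in 2 draws) = (12/13)^2 = 144/169
P(≥1 Queen) = 1 - 144/169 = 25/169

P = 25/169 ≈ 14.79%


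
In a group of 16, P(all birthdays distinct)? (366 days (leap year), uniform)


P(all different) = Π(366-i)/366 for i=0..15
= (366/366)×(365/366)×...×(351/366)
= 0.717059

P ≈ 0.7171 ≈ 71.71%


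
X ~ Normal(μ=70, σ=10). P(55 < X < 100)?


z₁=(55-70)/10=-1.5, z₂=(100-70)/10=3.0
P = Φ(3.0) - Φ(-1.5) = 0.998650 - 0.066807 = 0.931843 ≈ 0.9318

P(55 < X < 100) ≈ 0.9318


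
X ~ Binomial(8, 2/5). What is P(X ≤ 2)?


P(X ≤ 2) = Σ P(X=i) for i=0..2
P(X=0) = 6561/390625
P(X=1) = 34992/390625
P(X=2) = 81648/390625
Sum = 123201/390625

P(X ≤ 2) = 123201/390625 ≈ 31.54%


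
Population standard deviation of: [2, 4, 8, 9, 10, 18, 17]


Mean = 68/7
  (2-68/7)²=2916/49
  (4-68/7)²=1600/49
  (8-68/7)²=144/49
  (9-68/7)²=25/49
  (10-68/7)²=4/49
  (18-68/7)²=3364/49
  (17-68/7)²=2601/49
Σ(x-μ)² = 1522/7
σ² = (1522/7)/7 = 1522/49

σ = √(1522/49) ≈ 5.5733


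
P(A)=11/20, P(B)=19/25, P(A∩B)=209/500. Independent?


P(A)×P(B) = 209/500
P(A∩B) = 209/500
Equal ✓ → Independent

Yes, independent


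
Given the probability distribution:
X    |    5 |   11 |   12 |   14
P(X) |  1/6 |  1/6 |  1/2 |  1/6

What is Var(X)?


E[X] = 11
E[X²] = 129
Var(X) = E[X²] - (E[X])² = 129 - 121 = 8

Var(X) = 8 ≈ 8.0000


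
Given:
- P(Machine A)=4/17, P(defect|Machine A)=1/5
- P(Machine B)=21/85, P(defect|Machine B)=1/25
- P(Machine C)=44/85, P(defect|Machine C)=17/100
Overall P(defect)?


P(B) = Σ P(B|Aᵢ)×P(Aᵢ)
  1/5×4/17 = 4/85
  1/25×21/85 = 21/2125
  17/100×44/85 = 11/125
Sum = 308/2125

P(defect) = 308/2125 ≈ 14.49%


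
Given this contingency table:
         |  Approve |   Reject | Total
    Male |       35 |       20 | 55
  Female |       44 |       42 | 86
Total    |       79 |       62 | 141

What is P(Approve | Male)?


P(Approve | Male) = 35/(35+20) = 35/55 = 7/11

P(Approve|Male) = 7/11 ≈ 63.64%


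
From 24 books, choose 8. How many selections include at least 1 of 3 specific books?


Complement: C(24,8) - C(21,8) = 735471 - 203490 = 531981

531981


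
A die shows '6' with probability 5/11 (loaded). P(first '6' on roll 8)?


Geometric: P(X=8) = (1-p)^(k-1)×p = (6/11)^7×5/11 = 1399680/214358881

P(X=8) = 1399680/214358881 ≈ 0.65%


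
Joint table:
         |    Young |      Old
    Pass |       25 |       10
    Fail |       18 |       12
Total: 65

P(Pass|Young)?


P(Pass|Young) = 25/(25+18) = 25/43

P = 25/43 ≈ 58.14%


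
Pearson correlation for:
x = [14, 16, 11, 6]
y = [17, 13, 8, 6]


n=4, Σx=47, Σy=44, Σxy=570, Σx²=609, Σy²=558
r = (4×570 - 47×44)/√((4×609 - 47²)(4×558 - 44²))
= 212/√(227×296) = 212/√67192 ≈ 212/259.2142 ≈ 0.8179

r ≈ 0.8179


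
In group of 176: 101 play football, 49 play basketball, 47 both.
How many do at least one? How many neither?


|A∪B| = 101+49-47 = 103
Neither = 176-103 = 73

At least one: 103; Neither: 73


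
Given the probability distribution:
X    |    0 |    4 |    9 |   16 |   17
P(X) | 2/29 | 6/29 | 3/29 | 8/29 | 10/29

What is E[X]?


E[X] = Σ x·P(X=x)
= (0)×(2/29) + (4)×(6/29) + (9)×(3/29) + (16)×(8/29) + (17)×(10/29)
= 349/29

E[X] = 349/29


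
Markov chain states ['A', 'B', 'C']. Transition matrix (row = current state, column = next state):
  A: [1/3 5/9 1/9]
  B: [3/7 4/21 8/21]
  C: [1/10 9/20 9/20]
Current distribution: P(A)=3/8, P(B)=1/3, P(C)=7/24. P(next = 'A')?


P(next=A) = Σᵢ P(now=i)×P(i→A)
= 3/8×1/3 + 1/3×3/7 + 7/24×1/10
= 1/8 + 1/7 + 7/240 = 499/1680

P = 499/1680 ≈ 0.2970


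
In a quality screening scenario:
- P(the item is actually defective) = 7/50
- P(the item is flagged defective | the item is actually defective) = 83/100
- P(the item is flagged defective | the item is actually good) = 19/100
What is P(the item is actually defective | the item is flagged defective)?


Using Bayes' theorem:
P(A|B) = P(B|A)·P(A) / P(B)

P(the item is flagged defective) = 83/100 × 7/50 + 19/100 × 43/50
= 581/5000 + 817/5000 = 699/2500

P(the item is actually defective|the item is flagged defective) = (581/5000) / (699/2500) = 581/1398

P(the item is actually defective|the item is flagged defective) = 581/1398 ≈ 41.56%


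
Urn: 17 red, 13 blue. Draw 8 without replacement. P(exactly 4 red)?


Hypergeometric: C(17,4)×C(13,4)/C(30,8)
= 2380×715/5852925 = 5236/18009

P(X=4) = 5236/18009 ≈ 29.07%


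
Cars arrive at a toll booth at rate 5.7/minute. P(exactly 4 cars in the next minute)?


Poisson(λ=5.7): P(X=4) = e^(-λ)×λ^k/k!
= e^(-5.7) × 5.7^4 / 4!
≈ 0.003345965457 × 1055.6001 / 24 ≈ 0.147167

P(X=4) ≈ 0.147167 ≈ 14.72%


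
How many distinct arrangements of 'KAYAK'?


Letters: 5, freq: {'K': 2, 'A': 2, 'Y': 1}
5!/(2!×2!×1!) = 120/4 = 30

30


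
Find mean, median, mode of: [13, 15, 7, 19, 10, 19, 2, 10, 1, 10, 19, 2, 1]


Sorted: [1, 1, 2, 2, 7, 10, 10, 10, 13, 15, 19, 19, 19]
Mean = 128/13
Median = 10
Freq: {13: 1, 15: 1, 7: 1, 19: 3, 10: 3, 2: 2, 1: 2}
Mode: [10, 19]

Mean=128/13, Median=10, Mode=[10, 19]


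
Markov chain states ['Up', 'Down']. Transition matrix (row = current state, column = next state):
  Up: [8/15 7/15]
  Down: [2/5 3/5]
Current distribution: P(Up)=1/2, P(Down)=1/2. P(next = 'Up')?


P(next=Up) = Σᵢ P(now=i)×P(i→Up)
= 1/2×8/15 + 1/2×2/5
= 4/15 + 1/5 = 7/15

P = 7/15 ≈ 0.4667


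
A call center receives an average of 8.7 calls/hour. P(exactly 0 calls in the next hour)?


Poisson(λ=8.7): P(X=0) = e^(-λ)×λ^k/k!
= e^(-8.7) × 8.7^0 / 0!
≈ 0.000166585811 × 1 / 1 ≈ 0.000167

P(X=0) ≈ 0.000167 ≈ 0.02%


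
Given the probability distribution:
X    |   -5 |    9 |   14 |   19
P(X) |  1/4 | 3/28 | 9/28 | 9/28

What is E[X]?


E[X] = Σ x·P(X=x)
= (-5)×(1/4) + (9)×(3/28) + (14)×(9/28) + (19)×(9/28)
= 289/28

E[X] = 289/28


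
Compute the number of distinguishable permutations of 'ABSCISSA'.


Letters: 8, freq: {'A': 2, 'B': 1, 'S': 3, 'C': 1, 'I': 1}
8!/(2!×1!×3!×1!×1!) = 40320/12 = 3360

3360


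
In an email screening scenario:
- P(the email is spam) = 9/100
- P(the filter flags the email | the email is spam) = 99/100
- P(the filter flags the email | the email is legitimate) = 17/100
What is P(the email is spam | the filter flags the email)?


Using Bayes' theorem:
P(A|B) = P(B|A)·P(A) / P(B)

P(the filter flags the email) = 99/100 × 9/100 + 17/100 × 91/100
= 891/10000 + 1547/10000 = 1219/5000

P(the email is spam|the filter flags the email) = (891/10000) / (1219/5000) = 891/2438

P(the email is spam|the filter flags the email) = 891/2438 ≈ 36.55%


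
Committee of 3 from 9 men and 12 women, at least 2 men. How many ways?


Count by #men:
  2M,1W: C(9,2)×C(12,1)=432
  3M,0W: C(9,3)×C(12,0)=84
Total = 516

516


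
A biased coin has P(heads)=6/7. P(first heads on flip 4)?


Geometric: P(X=4) = (1-p)^(k-1)×p = (1/7)^3×6/7 = 6/2401

P(X=4) = 6/2401 ≈ 0.25%


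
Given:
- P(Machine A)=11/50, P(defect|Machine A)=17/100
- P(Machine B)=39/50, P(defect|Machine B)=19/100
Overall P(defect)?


P(B) = Σ P(B|Aᵢ)×P(Aᵢ)
  17/100×11/50 = 187/5000
  19/100×39/50 = 741/5000
Sum = 116/625

P(defect) = 116/625 ≈ 18.56%


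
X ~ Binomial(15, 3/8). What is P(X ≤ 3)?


P(X ≤ 3) = Σ P(X=i) for i=0..3
P(X=0) = 30517578125/35184372088832
P(X=1) = 274658203125/35184372088832
P(X=2) = 1153564453125/35184372088832
P(X=3) = 2999267578125/35184372088832
Sum = 1114501953125/8796093022208

P(X ≤ 3) = 1114501953125/8796093022208 ≈ 12.67%


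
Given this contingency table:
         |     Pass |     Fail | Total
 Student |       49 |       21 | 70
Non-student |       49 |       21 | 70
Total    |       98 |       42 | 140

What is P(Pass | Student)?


P(Pass | Student) = 49/(49+21) = 49/70 = 7/10

P(Pass|Student) = 7/10 ≈ 70.00%


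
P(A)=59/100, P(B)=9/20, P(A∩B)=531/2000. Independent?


P(A)×P(B) = 531/2000
P(A∩B) = 531/2000
Equal ✓ → Independent

Yes, independent


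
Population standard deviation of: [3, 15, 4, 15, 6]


Mean = 43/5
  (3-43/5)²=784/25
  (15-43/5)²=1024/25
  (4-43/5)²=529/25
  (15-43/5)²=1024/25
  (6-43/5)²=169/25
Σ(x-μ)² = 706/5
σ² = (706/5)/5 = 706/25

σ = √(706/25) ≈ 5.3141


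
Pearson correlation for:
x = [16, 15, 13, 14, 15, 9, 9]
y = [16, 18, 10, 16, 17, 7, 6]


n=7, Σx=91, Σy=90, Σxy=1252, Σx²=1233, Σy²=1310
r = (7×1252 - 91×90)/√((7×1233 - 91²)(7×1310 - 90²))
= 574/√(350×1070) = 574/√374500 ≈ 574/611.9641 ≈ 0.9380

r ≈ 0.9380


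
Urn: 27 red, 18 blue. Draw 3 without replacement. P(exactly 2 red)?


Hypergeometric: C(27,2)×C(18,1)/C(45,3)
= 351×18/14190 = 1053/2365

P(X=2) = 1053/2365 ≈ 44.52%


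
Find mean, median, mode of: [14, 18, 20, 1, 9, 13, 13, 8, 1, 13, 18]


Sorted: [1, 1, 8, 9, 13, 13, 13, 14, 18, 18, 20]
Mean = 128/11
Median = 13
Freq: {14: 1, 18: 2, 20: 1, 1: 2, 9: 1, 13: 3, 8: 1}
Mode: [13]

Mean=128/11, Median=13, Mode=13


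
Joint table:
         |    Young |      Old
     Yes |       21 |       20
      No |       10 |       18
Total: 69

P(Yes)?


P(Yes) = (21+20)/69 = 41/69

P(Yes) = 41/69 ≈ 59.42%


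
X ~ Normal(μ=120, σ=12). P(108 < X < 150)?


z₁=(108-120)/12=-1.0, z₂=(150-120)/12=2.5
P = Φ(2.5) - Φ(-1.0) = 0.993790 - 0.158655 = 0.835135 ≈ 0.8351

P(108 < X < 150) ≈ 0.8351


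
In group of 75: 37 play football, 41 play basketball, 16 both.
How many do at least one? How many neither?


|A∪B| = 37+41-16 = 62
Neither = 75-62 = 13

At least one: 62; Neither: 13


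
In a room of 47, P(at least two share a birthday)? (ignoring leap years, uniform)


P(all different) = Π(365-i)/365 for i=0..46
= 0.045226
P(match) = 1 - 0.045226 = 0.954774

P ≈ 0.9548 ≈ 95.48%


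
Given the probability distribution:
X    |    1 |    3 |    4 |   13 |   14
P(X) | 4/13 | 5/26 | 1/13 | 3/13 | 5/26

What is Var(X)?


E[X] = 179/26
E[X²] = 2079/26
Var(X) = E[X²] - (E[X])² = 2079/26 - 32041/676 = 22013/676

Var(X) = 22013/676 ≈ 32.5636


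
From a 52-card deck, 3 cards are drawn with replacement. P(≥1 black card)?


P(not a black card) = 26/52 = 1/2
P(none in 3 draws) = (1/2)^3 = 1/8
P(≥1 black card) = 1 - 1/8 = 7/8

P = 7/8 ≈ 87.50%


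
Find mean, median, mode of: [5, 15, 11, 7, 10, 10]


Sorted: [5, 7, 10, 10, 11, 15]
Mean = 58/6 = 29/3
Median = 10
Freq: {5: 1, 15: 1, 11: 1, 7: 1, 10: 2}
Mode: [10]

Mean=29/3, Median=10, Mode=10


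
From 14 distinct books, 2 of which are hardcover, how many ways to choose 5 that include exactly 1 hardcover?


Choose 1 of the 2 hardcovers and 4 of the other 12 books:
C(2,1)×C(12,4) = 2×495 = 990

990


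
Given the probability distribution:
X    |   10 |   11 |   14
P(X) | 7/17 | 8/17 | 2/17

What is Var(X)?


E[X] = 186/17
E[X²] = 2060/17
Var(X) = E[X²] - (E[X])² = 2060/17 - 34596/289 = 424/289

Var(X) = 424/289 ≈ 1.4671


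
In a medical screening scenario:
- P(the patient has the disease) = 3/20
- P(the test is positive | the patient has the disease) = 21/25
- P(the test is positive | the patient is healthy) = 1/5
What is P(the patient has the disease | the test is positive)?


Using Bayes' theorem:
P(A|B) = P(B|A)·P(A) / P(B)

P(the test is positive) = 21/25 × 3/20 + 1/5 × 17/20
= 63/500 + 17/100 = 37/125

P(the patient has the disease|the test is positive) = (63/500) / (37/125) = 63/148

P(the patient has the disease|the test is positive) = 63/148 ≈ 42.57%


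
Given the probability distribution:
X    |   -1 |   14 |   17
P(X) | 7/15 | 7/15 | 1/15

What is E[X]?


E[X] = Σ x·P(X=x)
= (-1)×(7/15) + (14)×(7/15) + (17)×(1/15)
= 36/5

E[X] = 36/5


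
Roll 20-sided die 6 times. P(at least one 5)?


P(no 5)^6 = (19/20)^6 = 47045881/64000000
P(≥1) = 1 - 47045881/64000000 = 16954119/64000000

P = 16954119/64000000 ≈ 26.49%


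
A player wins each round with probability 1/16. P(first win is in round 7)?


Geometric: P(X=7) = (1-p)^(k-1)×p = (15/16)^6×1/16 = 11390625/268435456

P(X=7) = 11390625/268435456 ≈ 4.24%


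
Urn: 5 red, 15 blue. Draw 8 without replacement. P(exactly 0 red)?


Hypergeometric: C(5,0)×C(15,8)/C(20,8)
= 1×6435/125970 = 33/646

P(X=0) = 33/646 ≈ 5.11%


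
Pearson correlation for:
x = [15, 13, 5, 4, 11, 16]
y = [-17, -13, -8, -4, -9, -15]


n=6, Σx=64, Σy=-66, Σxy=-819, Σx²=812, Σy²=844
r = (6×(-819) - 64×(-66))/√((6×812 - 64²)(6×844 - (-66)²))
= -690/√(776×708) = -690/√549408 ≈ -690/741.2206 ≈ -0.9309

r ≈ -0.9309


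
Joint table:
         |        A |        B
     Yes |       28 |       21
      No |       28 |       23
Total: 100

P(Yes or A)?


P(Yes∨A) = P(Yes) + P(A) - P(Yes∧A)
= (49 + 56 - 28)/100 = 77/100

P = 77/100 ≈ 77.00%


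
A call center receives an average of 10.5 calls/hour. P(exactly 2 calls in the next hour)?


Poisson(λ=10.5): P(X=2) = e^(-λ)×λ^k/k!
= e^(-10.5) × 10.5^2 / 2!
≈ 2.753644935e-05 × 110.25 / 2 ≈ 0.001518

P(X=2) ≈ 0.001518 ≈ 0.15%


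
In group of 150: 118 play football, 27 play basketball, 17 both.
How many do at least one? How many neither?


|A∪B| = 118+27-17 = 128
Neither = 150-128 = 22

At least one: 128; Neither: 22


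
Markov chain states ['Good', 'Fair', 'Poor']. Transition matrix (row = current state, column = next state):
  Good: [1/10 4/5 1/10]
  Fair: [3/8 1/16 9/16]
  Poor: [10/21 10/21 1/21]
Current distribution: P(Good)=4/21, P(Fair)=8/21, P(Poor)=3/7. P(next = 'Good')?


P(next=Good) = Σᵢ P(now=i)×P(i→Good)
= 4/21×1/10 + 8/21×3/8 + 3/7×10/21
= 2/105 + 1/7 + 10/49 = 269/735

P = 269/735 ≈ 0.3660


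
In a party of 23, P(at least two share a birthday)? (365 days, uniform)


P(all different) = Π(365-i)/365 for i=0..22
= 0.492703
P(match) = 1 - 0.492703 = 0.507297

P ≈ 0.5073 ≈ 50.73%


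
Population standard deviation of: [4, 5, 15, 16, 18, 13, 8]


Mean = 79/7
  (4-79/7)²=2601/49
  (5-79/7)²=1936/49
  (15-79/7)²=676/49
  (16-79/7)²=1089/49
  (18-79/7)²=2209/49
  (13-79/7)²=144/49
  (8-79/7)²=529/49
Σ(x-μ)² = 1312/7
σ² = (1312/7)/7 = 1312/49

σ = √(1312/49) ≈ 5.1745


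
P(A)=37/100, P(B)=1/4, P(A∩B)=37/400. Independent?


P(A)×P(B) = 37/400
P(A∩B) = 37/400
Equal ✓ → Independent

Yes, independent


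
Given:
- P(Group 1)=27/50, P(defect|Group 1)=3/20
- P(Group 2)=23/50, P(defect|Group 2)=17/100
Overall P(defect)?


P(B) = Σ P(B|Aᵢ)×P(Aᵢ)
  3/20×27/50 = 81/1000
  17/100×23/50 = 391/5000
Sum = 199/1250

P(defect) = 199/1250 ≈ 15.92%


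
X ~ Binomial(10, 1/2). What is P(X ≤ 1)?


P(X ≤ 1) = Σ P(X=i) for i=0..1
P(X=0) = 1/1024
P(X=1) = 5/512
Sum = 11/1024

P(X ≤ 1) = 11/1024 ≈ 1.07%


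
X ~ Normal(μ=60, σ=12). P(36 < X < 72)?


z₁=(36-60)/12=-2.0, z₂=(72-60)/12=1.0
P = Φ(1.0) - Φ(-2.0) = 0.841345 - 0.022750 = 0.818595 ≈ 0.8186

P(36 < X < 72) ≈ 0.8186


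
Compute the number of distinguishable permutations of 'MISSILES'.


Letters: 8, freq: {'M': 1, 'I': 2, 'S': 3, 'L': 1, 'E': 1}
8!/(1!×2!×3!×1!×1!) = 40320/12 = 3360

3360


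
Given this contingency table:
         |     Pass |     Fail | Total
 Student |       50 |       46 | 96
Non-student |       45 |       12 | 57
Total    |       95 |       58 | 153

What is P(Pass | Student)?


P(Pass | Student) = 50/(50+46) = 50/96 = 25/48

P(Pass|Student) = 25/48 ≈ 52.08%


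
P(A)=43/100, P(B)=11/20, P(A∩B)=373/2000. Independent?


P(A)×P(B) = 473/2000
P(A∩B) = 373/2000
Not equal → NOT independent

No, not independent


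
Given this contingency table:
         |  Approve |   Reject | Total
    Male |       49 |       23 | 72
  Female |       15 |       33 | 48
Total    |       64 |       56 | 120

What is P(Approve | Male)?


P(Approve | Male) = 49/(49+23) = 49/72

P(Approve|Male) = 49/72 ≈ 68.06%


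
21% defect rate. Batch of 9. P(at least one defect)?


P(all good) = (79/100)^9 = 119851595982618319/1000000000000000000
P(≥1 defect) = 880148404017381681/1000000000000000000

P = 880148404017381681/1000000000000000000 ≈ 88.01%


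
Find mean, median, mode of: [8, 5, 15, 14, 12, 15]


Sorted: [5, 8, 12, 14, 15, 15]
Mean = 69/6 = 23/2
Median = 13
Freq: {8: 1, 5: 1, 15: 2, 14: 1, 12: 1}
Mode: [15]

Mean=23/2, Median=13, Mode=15


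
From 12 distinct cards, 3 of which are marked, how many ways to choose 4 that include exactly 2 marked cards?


Choose 2 of the 3 marked cards and 2 of the other 9 cards:
C(3,2)×C(9,2) = 3×36 = 108

108


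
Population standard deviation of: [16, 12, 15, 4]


Mean = 47/4
  (16-47/4)²=289/16
  (12-47/4)²=1/16
  (15-47/4)²=169/16
  (4-47/4)²=961/16
Σ(x-μ)² = 355/4
σ² = (355/4)/4 = 355/16

σ = √(355/16) ≈ 4.7104


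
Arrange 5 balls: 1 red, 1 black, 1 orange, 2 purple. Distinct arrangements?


5!/(1!×1!×1!×2!) = 60

60


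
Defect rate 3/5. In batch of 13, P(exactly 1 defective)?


Binomial: P(X=1) = C(13,1)×p^1×(1-p)^12
= 13 × 3/5 × 4096/244140625 = 159744/1220703125

P(X=1) = 159744/1220703125 ≈ 0.01%


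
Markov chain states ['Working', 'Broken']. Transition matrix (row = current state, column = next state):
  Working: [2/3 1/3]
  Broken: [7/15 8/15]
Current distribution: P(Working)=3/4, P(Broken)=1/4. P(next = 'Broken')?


P(next=Broken) = Σᵢ P(now=i)×P(i→Broken)
= 3/4×1/3 + 1/4×8/15
= 1/4 + 2/15 = 23/60

P = 23/60 ≈ 0.3833


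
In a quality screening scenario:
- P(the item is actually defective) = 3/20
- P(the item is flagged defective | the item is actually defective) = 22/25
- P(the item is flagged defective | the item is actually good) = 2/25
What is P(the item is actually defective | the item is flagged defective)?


Using Bayes' theorem:
P(A|B) = P(B|A)·P(A) / P(B)

P(the item is flagged defective) = 22/25 × 3/20 + 2/25 × 17/20
= 33/250 + 17/250 = 1/5

P(the item is actually defective|the item is flagged defective) = (33/250) / (1/5) = 33/50

P(the item is actually defective|the item is flagged defective) = 33/50 ≈ 66.00%


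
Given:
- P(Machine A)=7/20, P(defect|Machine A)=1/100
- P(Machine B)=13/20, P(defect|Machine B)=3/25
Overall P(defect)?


P(B) = Σ P(B|Aᵢ)×P(Aᵢ)
  1/100×7/20 = 7/2000
  3/25×13/20 = 39/500
Sum = 163/2000

P(defect) = 163/2000 ≈ 8.15%


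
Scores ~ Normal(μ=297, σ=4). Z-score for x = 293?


z = (x - μ)/σ = (293 - 297)/4 = -1.0

z = -1.0


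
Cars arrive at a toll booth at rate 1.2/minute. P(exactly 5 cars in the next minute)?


Poisson(λ=1.2): P(X=5) = e^(-λ)×λ^k/k!
= e^(-1.2) × 1.2^5 / 5!
≈ 0.3011942119 × 2.48832 / 120 ≈ 0.006246

P(X=5) ≈ 0.006246 ≈ 0.62%


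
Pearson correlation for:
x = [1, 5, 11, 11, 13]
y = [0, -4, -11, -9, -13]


n=5, Σx=41, Σy=-37, Σxy=-409, Σx²=437, Σy²=387
r = (5×(-409) - 41×(-37))/√((5×437 - 41²)(5×387 - (-37)²))
= -528/√(504×566) = -528/√285264 ≈ -528/534.1011 ≈ -0.9886

r ≈ -0.9886


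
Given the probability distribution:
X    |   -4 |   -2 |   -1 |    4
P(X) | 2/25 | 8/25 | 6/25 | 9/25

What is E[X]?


E[X] = Σ x·P(X=x)
= (-4)×(2/25) + (-2)×(8/25) + (-1)×(6/25) + (4)×(9/25)
= 6/25

E[X] = 6/25


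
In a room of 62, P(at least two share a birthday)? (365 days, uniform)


P(all different) = Π(365-i)/365 for i=0..61
= 0.004090
P(match) = 1 - 0.004090 = 0.995910

P ≈ 0.9959 ≈ 99.59%


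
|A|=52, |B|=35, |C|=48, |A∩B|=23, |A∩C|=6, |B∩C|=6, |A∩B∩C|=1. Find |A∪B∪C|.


|A∪B∪C| = 52+35+48-23-6-6+1 = 101

|A∪B∪C| = 101


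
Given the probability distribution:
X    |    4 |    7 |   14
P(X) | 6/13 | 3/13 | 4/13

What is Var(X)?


E[X] = 101/13
E[X²] = 79
Var(X) = E[X²] - (E[X])² = 79 - 10201/169 = 3150/169

Var(X) = 3150/169 ≈ 18.6391


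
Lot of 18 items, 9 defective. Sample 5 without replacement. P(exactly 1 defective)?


Hypergeometric: C(9,1)×C(9,4)/C(18,5)
= 9×126/8568 = 9/68

P(X=1) = 9/68 ≈ 13.24%


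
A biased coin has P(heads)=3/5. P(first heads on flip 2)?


Geometric: P(X=2) = (1-p)^(k-1)×p = (2/5)^1×3/5 = 6/25

P(X=2) = 6/25 ≈ 24.00%


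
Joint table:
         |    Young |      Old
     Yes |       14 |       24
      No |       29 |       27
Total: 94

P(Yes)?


P(Yes) = (14+24)/94 = 38/94 = 19/47

P(Yes) = 19/47 ≈ 40.43%


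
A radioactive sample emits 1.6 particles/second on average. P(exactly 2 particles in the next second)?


Poisson(λ=1.6): P(X=2) = e^(-λ)×λ^k/k!
= e^(-1.6) × 1.6^2 / 2!
≈ 0.201896518 × 2.56 / 2 ≈ 0.258428

P(X=2) ≈ 0.258428 ≈ 25.84%


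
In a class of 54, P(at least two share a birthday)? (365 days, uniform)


P(all different) = Π(365-i)/365 for i=0..53
= 0.016123
P(match) = 1 - 0.016123 = 0.983877

P ≈ 0.9839 ≈ 98.39%


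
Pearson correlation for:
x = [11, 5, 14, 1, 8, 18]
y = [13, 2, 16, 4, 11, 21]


n=6, Σx=57, Σy=67, Σxy=847, Σx²=731, Σy²=1007
r = (6×847 - 57×67)/√((6×731 - 57²)(6×1007 - 67²))
= 1263/√(1137×1553) = 1263/√1765761 ≈ 1263/1328.8194 ≈ 0.9505

r ≈ 0.9505


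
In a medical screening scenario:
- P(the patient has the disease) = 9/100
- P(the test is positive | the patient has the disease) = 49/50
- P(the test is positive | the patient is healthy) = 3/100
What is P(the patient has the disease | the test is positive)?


Using Bayes' theorem:
P(A|B) = P(B|A)·P(A) / P(B)

P(the test is positive) = 49/50 × 9/100 + 3/100 × 91/100
= 441/5000 + 273/10000 = 231/2000

P(the patient has the disease|the test is positive) = (441/5000) / (231/2000) = 42/55

P(the patient has the disease|the test is positive) = 42/55 ≈ 76.36%


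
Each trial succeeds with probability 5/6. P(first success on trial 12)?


Geometric: P(X=12) = (1-p)^(k-1)×p = (1/6)^11×5/6 = 5/2176782336

P(X=12) = 5/2176782336 ≈ 0.00%


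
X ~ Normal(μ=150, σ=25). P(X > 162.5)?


z = (162.5-150)/25 = 0.5
P(X > 162.5) = 1 - P(Z ≤ 0.5) = 1 - 0.6915 = 0.3085

P(X > 162.5) ≈ 0.3085


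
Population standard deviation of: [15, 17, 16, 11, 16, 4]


Mean = 79/6
  (15-79/6)²=121/36
  (17-79/6)²=529/36
  (16-79/6)²=289/36
  (11-79/6)²=169/36
  (16-79/6)²=289/36
  (4-79/6)²=3025/36
Σ(x-μ)² = 737/6
σ² = (737/6)/6 = 737/36

σ = √(737/36) ≈ 4.5246


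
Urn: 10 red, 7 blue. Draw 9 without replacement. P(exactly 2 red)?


Hypergeometric: C(10,2)×C(7,7)/C(17,9)
= 45×1/24310 = 9/4862

P(X=2) = 9/4862 ≈ 0.19%


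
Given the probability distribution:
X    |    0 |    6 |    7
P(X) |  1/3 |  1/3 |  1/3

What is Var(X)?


E[X] = 13/3
E[X²] = 85/3
Var(X) = E[X²] - (E[X])² = 85/3 - 169/9 = 86/9

Var(X) = 86/9 ≈ 9.5556


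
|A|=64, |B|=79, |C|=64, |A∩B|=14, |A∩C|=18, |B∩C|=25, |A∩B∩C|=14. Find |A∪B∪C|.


|A∪B∪C| = 64+79+64-14-18-25+14 = 164

|A∪B∪C| = 164


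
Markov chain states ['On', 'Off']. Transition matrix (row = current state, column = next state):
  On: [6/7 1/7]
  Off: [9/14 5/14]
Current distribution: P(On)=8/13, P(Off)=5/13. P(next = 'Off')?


P(next=Off) = Σᵢ P(now=i)×P(i→Off)
= 8/13×1/7 + 5/13×5/14
= 8/91 + 25/182 = 41/182

P = 41/182 ≈ 0.2253


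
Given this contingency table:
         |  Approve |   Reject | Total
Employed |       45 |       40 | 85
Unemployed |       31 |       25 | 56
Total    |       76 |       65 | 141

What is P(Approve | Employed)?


P(Approve | Employed) = 45/(45+40) = 45/85 = 9/17

P(Approve|Employed) = 9/17 ≈ 52.94%


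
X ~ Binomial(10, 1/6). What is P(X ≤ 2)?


P(X ≤ 2) = Σ P(X=i) for i=0..2
P(X=0) = 9765625/60466176
P(X=1) = 9765625/30233088
P(X=2) = 1953125/6718464
Sum = 1953125/2519424

P(X ≤ 2) = 1953125/2519424 ≈ 77.52%


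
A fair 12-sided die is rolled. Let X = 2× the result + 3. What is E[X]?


E[die] = (1+12)/2 = 13/2
E[X] = 2×13/2 + 3 = 16

E[X] = 16


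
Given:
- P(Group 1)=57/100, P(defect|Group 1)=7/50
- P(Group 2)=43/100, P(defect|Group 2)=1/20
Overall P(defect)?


P(B) = Σ P(B|Aᵢ)×P(Aᵢ)
  7/50×57/100 = 399/5000
  1/20×43/100 = 43/2000
Sum = 1013/10000

P(defect) = 1013/10000 ≈ 10.13%


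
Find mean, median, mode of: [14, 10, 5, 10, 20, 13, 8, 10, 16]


Sorted: [5, 8, 10, 10, 10, 13, 14, 16, 20]
Mean = 106/9
Median = 10
Freq: {14: 1, 10: 3, 5: 1, 20: 1, 13: 1, 8: 1, 16: 1}
Mode: [10]

Mean=106/9, Median=10, Mode=10


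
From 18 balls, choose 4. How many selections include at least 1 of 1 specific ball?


Complement: C(18,4) - C(17,4) = 3060 - 2380 = 680

680


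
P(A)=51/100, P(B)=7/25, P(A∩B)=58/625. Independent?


P(A)×P(B) = 357/2500
P(A∩B) = 58/625
Not equal → NOT independent

No, not independent


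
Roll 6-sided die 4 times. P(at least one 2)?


P(no 2)^4 = (5/6)^4 = 625/1296
P(≥1) = 1 - 625/1296 = 671/1296

P = 671/1296 ≈ 51.77%


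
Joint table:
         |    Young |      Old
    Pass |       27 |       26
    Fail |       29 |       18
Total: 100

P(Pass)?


P(Pass) = (27+26)/100 = 53/100

P(Pass) = 53/100 ≈ 53.00%


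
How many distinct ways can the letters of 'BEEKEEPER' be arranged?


Letters: 9, freq: {'B': 1, 'E': 5, 'K': 1, 'P': 1, 'R': 1}
9!/(1!×5!×1!×1!×1!) = 362880/120 = 3024

3024


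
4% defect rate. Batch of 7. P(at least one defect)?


P(all good) = (24/25)^7 = 4586471424/6103515625
P(≥1 defect) = 1517044201/6103515625

P = 1517044201/6103515625 ≈ 24.86%


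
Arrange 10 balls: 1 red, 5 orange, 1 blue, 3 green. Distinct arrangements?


10!/(1!×5!×1!×3!) = 5040

5040


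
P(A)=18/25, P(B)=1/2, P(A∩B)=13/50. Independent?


P(A)×P(B) = 9/25
P(A∩B) = 13/50
Not equal → NOT independent

No, not independent


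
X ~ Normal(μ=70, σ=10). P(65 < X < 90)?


z₁=(65-70)/10=-0.5, z₂=(90-70)/10=2.0
P = Φ(2.0) - Φ(-0.5) = 0.977250 - 0.308538 = 0.668712 ≈ 0.6687

P(65 < X < 90) ≈ 0.6687


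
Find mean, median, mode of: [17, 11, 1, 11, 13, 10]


Sorted: [1, 10, 11, 11, 13, 17]
Mean = 63/6 = 21/2
Median = 11
Freq: {17: 1, 11: 2, 1: 1, 13: 1, 10: 1}
Mode: [11]

Mean=21/2, Median=11, Mode=11


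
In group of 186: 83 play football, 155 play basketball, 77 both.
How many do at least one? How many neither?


|A∪B| = 83+155-77 = 161
Neither = 186-161 = 25

At least one: 161; Neither: 25


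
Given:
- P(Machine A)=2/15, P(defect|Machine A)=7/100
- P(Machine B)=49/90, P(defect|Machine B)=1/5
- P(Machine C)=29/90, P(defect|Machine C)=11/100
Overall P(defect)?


P(B) = Σ P(B|Aᵢ)×P(Aᵢ)
  7/100×2/15 = 7/750
  1/5×49/90 = 49/450
  11/100×29/90 = 319/9000
Sum = 461/3000

P(defect) = 461/3000 ≈ 15.37%


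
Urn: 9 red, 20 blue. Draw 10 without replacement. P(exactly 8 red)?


Hypergeometric: C(9,8)×C(20,2)/C(29,10)
= 9×190/20030010 = 57/667667

P(X=8) = 57/667667 ≈ 0.01%


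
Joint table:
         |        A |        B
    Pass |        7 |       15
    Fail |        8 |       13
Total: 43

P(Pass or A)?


P(Pass∨A) = P(Pass) + P(A) - P(Pass∧A)
= (22 + 15 - 7)/43 = 30/43

P = 30/43 ≈ 69.77%


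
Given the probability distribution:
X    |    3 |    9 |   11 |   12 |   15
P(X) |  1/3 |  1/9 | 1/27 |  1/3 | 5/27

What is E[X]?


E[X] = Σ x·P(X=x)
= (3)×(1/3) + (9)×(1/9) + (11)×(1/27) + (12)×(1/3) + (15)×(5/27)
= 248/27

E[X] = 248/27


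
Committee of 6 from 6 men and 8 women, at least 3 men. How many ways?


Count by #men:
  3M,3W: C(6,3)×C(8,3)=1120
  4M,2W: C(6,4)×C(8,2)=420
  5M,1W: C(6,5)×C(8,1)=48
  6M,0W: C(6,6)×C(8,0)=1
Total = 1589

1589


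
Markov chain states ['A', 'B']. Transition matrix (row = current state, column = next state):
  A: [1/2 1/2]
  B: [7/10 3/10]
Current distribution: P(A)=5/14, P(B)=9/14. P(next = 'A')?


P(next=A) = Σᵢ P(now=i)×P(i→A)
= 5/14×1/2 + 9/14×7/10
= 5/28 + 9/20 = 22/35

P = 22/35 ≈ 0.6286


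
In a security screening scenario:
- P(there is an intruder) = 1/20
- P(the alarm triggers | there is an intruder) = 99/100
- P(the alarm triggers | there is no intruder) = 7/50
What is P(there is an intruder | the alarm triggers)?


Using Bayes' theorem:
P(A|B) = P(B|A)·P(A) / P(B)

P(the alarm triggers) = 99/100 × 1/20 + 7/50 × 19/20
= 99/2000 + 133/1000 = 73/400

P(there is an intruder|the alarm triggers) = (99/2000) / (73/400) = 99/365

P(there is an intruder|the alarm triggers) = 99/365 ≈ 27.12%
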